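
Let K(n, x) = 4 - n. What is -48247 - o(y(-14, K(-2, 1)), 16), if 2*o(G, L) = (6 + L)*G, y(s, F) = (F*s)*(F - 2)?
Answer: -44551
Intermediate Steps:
y(s, F) = F*s*(-2 + F) (y(s, F) = (F*s)*(-2 + F) = F*s*(-2 + F))
o(G, L) = G*(6 + L)/2 (o(G, L) = ((6 + L)*G)/2 = (G*(6 + L))/2 = G*(6 + L)/2)
-48247 - o(y(-14, K(-2, 1)), 16) = -48247 - (4 - 1*(-2))*(-14)*(-2 + (4 - 1*(-2)))*(6 + 16)/2 = -48247 - (4 + 2)*(-14)*(-2 + (4 + 2))*22/2 = -48247 - 6*(-14)*(-2 + 6)*22/2 = -48247 - 6*(-14)*4*22/2 = -48247 - (-336)*22/2 = -48247 - 1*(-3696) = -48247 + 3696 = -44551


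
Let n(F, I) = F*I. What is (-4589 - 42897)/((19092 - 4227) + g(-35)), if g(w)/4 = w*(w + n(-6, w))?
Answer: 47486/9635 ≈ 4.9285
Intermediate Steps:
g(w) = -20*w² (g(w) = 4*(w*(w - 6*w)) = 4*(w*(-5*w)) = 4*(-5*w²) = -20*w²)
(-4589 - 42897)/((19092 - 4227) + g(-35)) = (-4589 - 42897)/((19092 - 4227) - 20*(-35)²) = -47486/(14865 - 20*1225) = -47486/(14865 - 24500) = -47486/(-9635) = -47486*(-1/9635) = 47486/9635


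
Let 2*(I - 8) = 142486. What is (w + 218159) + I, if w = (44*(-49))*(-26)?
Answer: 345466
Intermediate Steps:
I = 71251 (I = 8 + (½)*142486 = 8 + 71243 = 71251)
w = 56056 (w = -2156*(-26) = 56056)
(w + 218159) + I = (56056 + 218159) + 71251 = 274215 + 71251 = 345466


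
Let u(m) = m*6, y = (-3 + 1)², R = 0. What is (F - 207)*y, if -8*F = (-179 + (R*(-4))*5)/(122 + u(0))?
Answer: -201853/244 ≈ -827.27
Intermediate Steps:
y = 4 (y = (-2)² = 4)
u(m) = 6*m
F = 179/976 (F = -(-179 + (0*(-4))*5)/(8*(122 + 6*0)) = -(-179 + 0*5)/(8*(122 + 0)) = -(-179 + 0)/(8*122) = -(-179)/(8*122) = -⅛*(-179/122) = 179/976 ≈ 0.18340)
(F - 207)*y = (179/976 - 207)*4 = -201853/976*4 = -201853/244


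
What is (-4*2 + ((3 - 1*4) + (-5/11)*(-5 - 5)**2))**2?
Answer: 358801/121 ≈ 2965.3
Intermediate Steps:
(-4*2 + ((3 - 1*4) + (-5/11)*(-5 - 5)**2))**2 = (-8 + ((3 - 4) - 5*1/11*(-10)**2))**2 = (-8 + (-1 - 5/11*100))**2 = (-8 + (-1 - 500/11))**2 = (-8 - 511/11)**2 = (-599/11)**2 = 358801/121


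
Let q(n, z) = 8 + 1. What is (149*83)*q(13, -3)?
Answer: 111303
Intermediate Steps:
q(n, z) = 9
(149*83)*q(13, -3) = (149*83)*9 = 12367*9 = 111303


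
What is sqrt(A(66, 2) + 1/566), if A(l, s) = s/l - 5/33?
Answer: I*sqrt(41670618)/18678 ≈ 0.34561*I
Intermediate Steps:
A(l, s) = -5/33 + s/l (A(l, s) = s/l - 5*1/33 = s/l - 5/33 = -5/33 + s/l)
sqrt(A(66, 2) + 1/566) = sqrt((-5/33 + 2/66) + 1/566) = sqrt((-5/33 + 2*(1/66)) + 1/566) = sqrt((-5/33 + 1/33) + 1/566) = sqrt(-4/33 + 1/566) = sqrt(-2231/18678) = I*sqrt(41670618)/18678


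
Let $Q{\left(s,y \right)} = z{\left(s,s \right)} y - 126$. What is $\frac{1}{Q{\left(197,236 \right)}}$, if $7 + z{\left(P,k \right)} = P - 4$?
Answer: $\frac{1}{43770} \approx 2.2847 \cdot 10^{-5}$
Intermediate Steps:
$z{\left(P,k \right)} = -11 + P$ ($z{\left(P,k \right)} = -7 + \left(P - 4\right) = -7 + \left(-4 + P\right) = -11 + P$)
$Q{\left(s,y \right)} = -126 + y \left(-11 + s\right)$ ($Q{\left(s,y \right)} = \left(-11 + s\right) y - 126 = y \left(-11 + s\right) - 126 = -126 + y \left(-11 + s\right)$)
$\frac{1}{Q{\left(197,236 \right)}} = \frac{1}{-126 + 236 \left(-11 + 197\right)} = \frac{1}{-126 + 236 \cdot 186} = \frac{1}{-126 + 43896} = \frac{1}{43770}$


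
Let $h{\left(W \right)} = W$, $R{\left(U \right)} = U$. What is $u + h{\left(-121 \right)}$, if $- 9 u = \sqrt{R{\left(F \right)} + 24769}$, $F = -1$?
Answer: $-121 - \frac{8 \sqrt{43}}{3} \approx -138.49$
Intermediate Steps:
$u = - \frac{8 \sqrt{43}}{3}$ ($u = - \frac{\sqrt{-1 + 24769}}{9} = - \frac{\sqrt{24768}}{9} = - \frac{24 \sqrt{43}}{9} = - \frac{8 \sqrt{43}}{3} \approx -17.487$)
$u + h{\left(-121 \right)} = - \frac{8 \sqrt{43}}{3} - 121 = -121 - \frac{8 \sqrt{43}}{3}$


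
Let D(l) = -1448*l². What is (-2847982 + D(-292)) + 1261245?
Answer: -125049009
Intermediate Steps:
(-2847982 + D(-292)) + 1261245 = (-2847982 - 1448*(-292)²) + 1261245 = (-2847982 - 1448*85264) + 1261245 = (-2847982 - 123462272) + 1261245 = -126310254 + 1261245 = -125049009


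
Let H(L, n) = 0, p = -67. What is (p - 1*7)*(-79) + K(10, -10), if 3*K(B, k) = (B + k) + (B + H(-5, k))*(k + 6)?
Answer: 17498/3 ≈ 5832.7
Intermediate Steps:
K(B, k) = B/3 + k/3 + B*(6 + k)/3 (K(B, k) = ((B + k) + (B + 0)*(k + 6))/3 = ((B + k) + B*(6 + k))/3 = (B + k + B*(6 + k))/3 = B/3 + k/3 + B*(6 + k)/3)
(p - 1*7)*(-79) + K(10, -10) = (-67 - 1*7)*(-79) + ((⅓)*(-10) + (7/3)*10 + (⅓)*10*(-10)) = (-67 - 7)*(-79) + (-10/3 + 70/3 - 100/3) = -74*(-79) - 40/3 = 5846 - 40/3 = 17498/3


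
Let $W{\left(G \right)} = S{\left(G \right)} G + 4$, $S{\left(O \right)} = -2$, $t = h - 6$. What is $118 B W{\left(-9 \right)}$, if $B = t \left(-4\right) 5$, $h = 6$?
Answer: $0$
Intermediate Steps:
$t = 0$ ($t = 6 - 6 = 0$)
$B = 0$ ($B = 0 \left(-4\right) 5 = 0 \cdot 5 = 0$)
$W{\left(G \right)} = 4 - 2 G$ ($W{\left(G \right)} = - 2 G + 4 = 4 - 2 G$)
$118 B W{\left(-9 \right)} = 118 \cdot 0 \left(4 - -18\right) = 0 \left(4 + 18\right) = 0 \cdot 22 = 0$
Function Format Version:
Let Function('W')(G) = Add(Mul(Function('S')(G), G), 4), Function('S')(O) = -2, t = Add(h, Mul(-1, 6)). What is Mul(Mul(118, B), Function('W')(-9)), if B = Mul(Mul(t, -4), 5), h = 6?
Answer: 0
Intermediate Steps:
t = 0 (t = Add(6, Mul(-1, 6)) = Add(6, -6) = 0)
B = 0 (B = Mul(Mul(0, -4), 5) = Mul(0, 5) = 0)
Function('W')(G) = Add(4, Mul(-2, G)) (Function('W')(G) = Add(Mul(-2, G), 4) = Add(4, Mul(-2, G)))
Mul(Mul(118, B), Function('W')(-9)) = Mul(Mul(118, 0), Add(4, Mul(-2, -9))) = Mul(0, Add(4, 18)) = Mul(0, 22) = 0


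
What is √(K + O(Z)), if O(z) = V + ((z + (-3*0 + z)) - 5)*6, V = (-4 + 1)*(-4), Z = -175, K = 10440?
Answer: √8322 ≈ 91.225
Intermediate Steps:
V = 12 (V = -3*(-4) = 12)
O(z) = -18 + 12*z (O(z) = 12 + ((z + (-3*0 + z)) - 5)*6 = 12 + ((z + (0 + z)) - 5)*6 = 12 + ((z + z) - 5)*6 = 12 + (2*z - 5)*6 = 12 + (-5 + 2*z)*6 = 12 + (-30 + 12*z) = -18 + 12*z)
√(K + O(Z)) = √(10440 + (-18 + 12*(-175))) = √(10440 + (-18 - 2100)) = √(10440 - 2118) = √8322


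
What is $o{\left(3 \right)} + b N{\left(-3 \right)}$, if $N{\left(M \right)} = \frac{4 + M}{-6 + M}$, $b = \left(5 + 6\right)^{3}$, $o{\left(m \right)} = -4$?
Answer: $- \frac{1367}{9} \approx -151.89$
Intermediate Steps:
$b = 1331$ ($b = 11^{3} = 1331$)
$N{\left(M \right)} = \frac{4 + M}{-6 + M}$
$o{\left(3 \right)} + b N{\left(-3 \right)} = -4 + 1331 \frac{4 - 3}{-6 - 3} = -4 + 1331 \frac{1}{-9} \cdot 1 = -4 + 1331 \left(\left(- \frac{1}{9}\right) 1\right) = -4 + 1331 \left(- \frac{1}{9}\right) = -4 - \frac{1331}{9} = - \frac{1367}{9}$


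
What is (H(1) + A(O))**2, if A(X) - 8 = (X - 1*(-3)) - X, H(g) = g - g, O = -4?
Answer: 121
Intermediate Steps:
H(g) = 0
A(X) = 11 (A(X) = 8 + ((X - 1*(-3)) - X) = 8 + ((X + 3) - X) = 8 + ((3 + X) - X) = 8 + 3 = 11)
(H(1) + A(O))**2 = (0 + 11)**2 = 11**2 = 121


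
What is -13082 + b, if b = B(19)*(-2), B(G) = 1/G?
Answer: -248560/19 ≈ -13082.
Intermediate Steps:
b = -2/19 ≈ -0.10526
-13082 + b = -13082 - 2/19 = -248560/19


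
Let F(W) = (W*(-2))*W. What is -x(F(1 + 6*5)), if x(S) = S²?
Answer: -3694084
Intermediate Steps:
F(W) = -2*W² (F(W) = (-2*W)*W = -2*W²)
-x(F(1 + 6*5)) = -(-2*(1 + 6*5)²)² = -(-2*(1 + 30)²)² = -(-2*31²)² = -(-2*961)² = -1*(-1922)² = -1*3694084 = -3694084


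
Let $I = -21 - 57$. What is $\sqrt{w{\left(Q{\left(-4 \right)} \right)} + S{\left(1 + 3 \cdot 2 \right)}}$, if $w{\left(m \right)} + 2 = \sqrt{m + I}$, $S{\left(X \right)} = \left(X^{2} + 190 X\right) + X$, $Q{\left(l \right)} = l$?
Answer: $\sqrt{1384 + i \sqrt{82}} \approx 37.202 + 0.1217 i$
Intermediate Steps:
$I = -78$ ($I = -21 - 57 = -78$)
$S{\left(X \right)} = X^{2} + 191 X$
$w{\left(m \right)} = -2 + \sqrt{-78 + m}$ ($w{\left(m \right)} = -2 + \sqrt{m - 78} = -2 + \sqrt{-78 + m}$)
$\sqrt{w{\left(Q{\left(-4 \right)} \right)} + S{\left(1 + 3 \cdot 2 \right)}} = \sqrt{\left(-2 + \sqrt{-78 - 4}\right) + \left(1 + 3 \cdot 2\right) \left(191 + \left(1 + 3 \cdot 2\right)\right)} = \sqrt{\left(-2 + \sqrt{-82}\right) + \left(1 + 6\right) \left(191 + \left(1 + 6\right)\right)} = \sqrt{\left(-2 + i \sqrt{82}\right) + 7 \left(191 + 7\right)} = \sqrt{\left(-2 + i \sqrt{82}\right) + 7 \cdot 198} = \sqrt{\left(-2 + i \sqrt{82}\right) + 1386} = \sqrt{1384 + i \sqrt{82}}$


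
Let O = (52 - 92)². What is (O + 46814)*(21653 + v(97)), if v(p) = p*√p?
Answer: 1048308342 + 4696158*√97 ≈ 1.0946e+9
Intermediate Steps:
v(p) = p^(3/2)
O = 1600 (O = (-40)² = 1600)
(O + 46814)*(21653 + v(97)) = (1600 + 46814)*(21653 + 97^(3/2)) = 48414*(21653 + 97*√97) = 1048308342 + 4696158*√97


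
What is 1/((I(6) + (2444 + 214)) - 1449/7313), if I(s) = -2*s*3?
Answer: 7313/19173237 ≈ 0.00038142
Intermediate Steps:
I(s) = -6*s
1/((I(6) + (2444 + 214)) - 1449/7313) = 1/((-6*6 + (2444 + 214)) - 1449/7313) = 1/((-36 + 2658) - 1449*1/7313) = 1/(2622 - 1449/7313) = 1/(19173237/7313) = 7313/19173237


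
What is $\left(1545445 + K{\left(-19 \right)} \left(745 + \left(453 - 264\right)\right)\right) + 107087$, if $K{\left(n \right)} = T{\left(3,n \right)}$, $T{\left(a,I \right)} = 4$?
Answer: $1656268$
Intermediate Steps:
$K{\left(n \right)} = 4$
$\left(1545445 + K{\left(-19 \right)} \left(745 + \left(453 - 264\right)\right)\right) + 107087 = \left(1545445 + 4 \left(745 + \left(453 - 264\right)\right)\right) + 107087 = \left(1545445 + 4 \left(745 + 189\right)\right) + 107087 = \left(1545445 + 4 \cdot 934\right) + 107087 = \left(1545445 + 3736\right) + 107087 = 1549181 + 107087 = 1656268$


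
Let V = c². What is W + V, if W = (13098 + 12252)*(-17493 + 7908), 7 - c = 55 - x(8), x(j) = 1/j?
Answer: -15550557311/64 ≈ -2.4298e+8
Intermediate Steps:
c = -383/8 (c = 7 - (55 - 1/8) = 7 - (55 - 1*⅛) = 7 - (55 - ⅛) = 7 - 1*439/8 = 7 - 439/8 = -383/8 ≈ -47.875)
W = -242979750 (W = 25350*(-9585) = -242979750)
V = 146689/64 (V = (-383/8)² = 146689/64 ≈ 2292.0)
W + V = -242979750 + 146689/64 = -15550557311/64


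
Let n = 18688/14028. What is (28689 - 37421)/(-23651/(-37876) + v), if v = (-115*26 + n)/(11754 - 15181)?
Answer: -3974913710726448/681237411347 ≈ -5834.8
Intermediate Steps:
n = 4672/3507 (n = 18688*(1/14028) = 4672/3507 ≈ 1.3322)
v = 10481258/12018489 (v = (-115*26 + 4672/3507)/(11754 - 15181) = (-2990 + 4672/3507)/(-3427) = -10481258/3507*(-1/3427) = 10481258/12018489 ≈ 0.87209)
(28689 - 37421)/(-23651/(-37876) + v) = (28689 - 37421)/(-23651/(-37876) + 10481258/12018489) = -8732/(-23651*(-1/37876) + 10481258/12018489) = -8732/(23651/37876 + 10481258/12018489) = -8732/681237411347/455212289364 = -8732*455212289364/681237411347 = -3974913710726448/681237411347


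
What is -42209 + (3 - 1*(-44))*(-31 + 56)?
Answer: -41034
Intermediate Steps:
-42209 + (3 - 1*(-44))*(-31 + 56) = -42209 + (3 + 44)*25 = -42209 + 47*25 = -42209 + 1175 = -41034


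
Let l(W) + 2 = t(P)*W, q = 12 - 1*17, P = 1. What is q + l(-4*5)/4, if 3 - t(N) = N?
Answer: -31/2 ≈ -15.500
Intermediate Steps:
t(N) = 3 - N
q = -5 (q = 12 - 17 = -5)
l(W) = -2 + 2*W (l(W) = -2 + (3 - 1*1)*W = -2 + (3 - 1)*W = -2 + 2*W)
q + l(-4*5)/4 = -5 + (-2 + 2*(-4*5))/4 = -5 + (-2 + 2*(-20))*(1/4) = -5 + (-2 - 40)*(1/4) = -5 - 42*1/4 = -5 - 21/2 = -31/2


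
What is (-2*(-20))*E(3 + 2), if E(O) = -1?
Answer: -40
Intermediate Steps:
(-2*(-20))*E(3 + 2) = -2*(-20)*(-1) = 40*(-1) = -40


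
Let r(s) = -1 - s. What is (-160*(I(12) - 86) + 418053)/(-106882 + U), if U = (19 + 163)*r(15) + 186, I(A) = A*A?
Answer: -408773/109608 ≈ -3.7294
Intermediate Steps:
I(A) = A²
U = -2726 (U = (19 + 163)*(-1 - 1*15) + 186 = 182*(-1 - 15) + 186 = 182*(-16) + 186 = -2912 + 186 = -2726)
(-160*(I(12) - 86) + 418053)/(-106882 + U) = (-160*(12² - 86) + 418053)/(-106882 - 2726) = (-160*(144 - 86) + 418053)/(-109608) = (-160*58 + 418053)*(-1/109608) = (-9280 + 418053)*(-1/109608) = 408773*(-1/109608) = -408773/109608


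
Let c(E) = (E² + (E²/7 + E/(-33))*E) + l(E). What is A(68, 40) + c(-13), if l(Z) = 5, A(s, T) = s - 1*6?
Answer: -19168/231 ≈ -82.978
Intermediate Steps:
A(s, T) = -6 + s (A(s, T) = s - 6 = -6 + s)
c(E) = 5 + E² + E*(-E/33 + E²/7) (c(E) = (E² + (E²/7 + E/(-33))*E) + 5 = (E² + (E²*(⅐) + E*(-1/33))*E) + 5 = (E² + (E²/7 - E/33)*E) + 5 = (E² + (-E/33 + E²/7)*E) + 5 = (E² + E*(-E/33 + E²/7)) + 5 = 5 + E² + E*(-E/33 + E²/7))
A(68, 40) + c(-13) = (-6 + 68) + (5 + (⅐)*(-13)³ + (32/33)*(-13)²) = 62 + (5 + (⅐)*(-2197) + (32/33)*169) = 62 + (5 - 2197/7 + 5408/33) = 62 - 33490/231 = -19168/231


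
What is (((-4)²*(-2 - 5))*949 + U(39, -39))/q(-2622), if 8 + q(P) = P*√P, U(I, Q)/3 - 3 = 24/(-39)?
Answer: 1381651/29292162107 - 1811344461*I*√2622/117168648428 ≈ 4.7168e-5 - 0.7916*I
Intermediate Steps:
U(I, Q) = 93/13 (U(I, Q) = 9 + 3*(24/(-39)) = 9 + 3*(24*(-1/39)) = 9 + 3*(-8/13) = 9 - 24/13 = 93/13)
q(P) = -8 + P^(3/2) (q(P) = -8 + P*√P = -8 + P^(3/2))
(((-4)²*(-2 - 5))*949 + U(39, -39))/q(-2622) = (((-4)²*(-2 - 5))*949 + 93/13)/(-8 + (-2622)^(3/2)) = ((16*(-7))*949 + 93/13)/(-8 - 2622*I*√2622) = (-112*949 + 93/13)/(-8 - 2622*I*√2622) = (-106288 + 93/13)/(-8 - 2622*I*√2622) = -1381651/(13*(-8 - 2622*I*√2622))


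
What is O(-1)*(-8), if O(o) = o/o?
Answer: -8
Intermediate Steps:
O(o) = 1
O(-1)*(-8) = 1*(-8) = -8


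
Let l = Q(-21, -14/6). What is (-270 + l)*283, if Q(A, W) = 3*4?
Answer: -73014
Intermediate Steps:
Q(A, W) = 12
l = 12
(-270 + l)*283 = (-270 + 12)*283 = -258*283 = -73014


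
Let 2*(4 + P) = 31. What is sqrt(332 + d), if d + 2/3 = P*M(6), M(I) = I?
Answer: sqrt(3603)/3 ≈ 20.008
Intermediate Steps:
P = 23/2 (P = -4 + (1/2)*31 = -4 + 31/2 = 23/2 ≈ 11.500)
d = 205/3 (d = -2/3 + (23/2)*6 = -2/3 + 69 = 205/3 ≈ 68.333)
sqrt(332 + d) = sqrt(332 + 205/3) = sqrt(1201/3) = sqrt(3603)/3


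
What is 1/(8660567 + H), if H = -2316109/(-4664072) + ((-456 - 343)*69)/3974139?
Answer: 6178556811336/53509808210349838085 ≈ 1.1547e-7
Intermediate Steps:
H = 2982468050573/6178556811336 (H = -2316109*(-1/4664072) - 799*69*(1/3974139) = 2316109/4664072 - 55131*1/3974139 = 2316109/4664072 - 18377/1324713 = 2982468050573/6178556811336 ≈ 0.48271)
1/(8660567 + H) = 1/(8660567 + 2982468050573/6178556811336) = 1/(53509808210349838085/6178556811336) = 6178556811336/53509808210349838085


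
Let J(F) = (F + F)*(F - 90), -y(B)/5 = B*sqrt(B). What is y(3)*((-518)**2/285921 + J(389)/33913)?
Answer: -378055933370*sqrt(3)/3232146291 ≈ -202.59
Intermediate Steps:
y(B) = -5*B**(3/2) (y(B) = -5*B*sqrt(B) = -5*B**(3/2))
J(F) = 2*F*(-90 + F) (J(F) = (2*F)*(-90 + F) = 2*F*(-90 + F))
y(3)*((-518)**2/285921 + J(389)/33913) = (-15*sqrt(3))*((-518)**2/285921 + (2*389*(-90 + 389))/33913) = (-15*sqrt(3))*(268324*(1/285921) + (2*389*299)*(1/33913)) = (-15*sqrt(3))*(268324/285921 + 232622*(1/33913)) = (-15*sqrt(3))*(268324/285921 + 232622/33913) = -15*sqrt(3)*(75611186674/9696438873) = -378055933370*sqrt(3)/3232146291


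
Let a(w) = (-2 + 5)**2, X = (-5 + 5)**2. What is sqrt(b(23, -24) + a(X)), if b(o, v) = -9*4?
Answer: 3*I*sqrt(3) ≈ 5.1962*I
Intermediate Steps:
X = 0 (X = 0**2 = 0)
a(w) = 9 (a(w) = 3**2 = 9)
b(o, v) = -36
sqrt(b(23, -24) + a(X)) = sqrt(-36 + 9) = sqrt(-27) = 3*I*sqrt(3)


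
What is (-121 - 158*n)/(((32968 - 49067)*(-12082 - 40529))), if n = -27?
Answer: 4145/846984489 ≈ 4.8938e-6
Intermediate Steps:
(-121 - 158*n)/(((32968 - 49067)*(-12082 - 40529))) = (-121 - 158*(-27))/(((32968 - 49067)*(-12082 - 40529))) = (-121 + 4266)/((-16099*(-52611))) = 4145/846984489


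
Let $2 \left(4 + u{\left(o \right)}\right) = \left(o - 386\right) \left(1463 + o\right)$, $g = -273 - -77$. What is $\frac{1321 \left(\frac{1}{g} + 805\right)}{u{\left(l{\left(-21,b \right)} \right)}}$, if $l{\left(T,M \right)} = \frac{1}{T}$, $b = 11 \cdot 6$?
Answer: $- \frac{1875834531}{498133564} \approx -3.7657$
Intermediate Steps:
$b = 66$
$g = -196$ ($g = -273 + 77 = -196$)
$u{\left(o \right)} = -4 + \frac{\left(-386 + o\right) \left(1463 + o\right)}{2}$ ($u{\left(o \right)} = -4 + \frac{\left(o - 386\right) \left(1463 + o\right)}{2} = -4 + \frac{\left(-386 + o\right) \left(1463 + o\right)}{2}$)
$\frac{1321 \left(\frac{1}{g} + 805\right)}{u{\left(l{\left(-21,b \right)} \right)}} = \frac{1321 \left(\frac{1}{-196} + 805\right)}{-282363 + \frac{\left(\frac{1}{-21}\right)^{2}}{2} + \frac{1077}{2 \left(-21\right)}} = \frac{1321 \left(- \frac{1}{196} + 805\right)}{-282363 + \frac{\left(- \frac{1}{21}\right)^{2}}{2} + \frac{1077}{2} \left(- \frac{1}{21}\right)} = \frac{1321 \cdot \frac{157779}{196}}{-282363 + \frac{1}{2} \cdot \frac{1}{441} - \frac{359}{14}} = \frac{208426059}{196 \left(-282363 + \frac{1}{882} - \frac{359}{14}\right)} = \frac{208426059}{196 \left(- \frac{124533391}{441}\right)} = \frac{208426059}{196} \left(- \frac{441}{124533391}\right) = - \frac{1875834531}{498133564}$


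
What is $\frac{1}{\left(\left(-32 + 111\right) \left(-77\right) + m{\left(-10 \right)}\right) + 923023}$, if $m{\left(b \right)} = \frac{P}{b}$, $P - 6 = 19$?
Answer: $\frac{2}{1833875} \approx 1.0906 \cdot 10^{-6}$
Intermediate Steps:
$P = 25$ ($P = 6 + 19 = 25$)
$m{\left(b \right)} = \frac{25}{b}$
$\frac{1}{\left(\left(-32 + 111\right) \left(-77\right) + m{\left(-10 \right)}\right) + 923023} = \frac{1}{\left(\left(-32 + 111\right) \left(-77\right) + \frac{25}{-10}\right) + 923023} = \frac{1}{\left(79 \left(-77\right) + 25 \left(- \frac{1}{10}\right)\right) + 923023} = \frac{1}{\left(-6083 - \frac{5}{2}\right) + 923023} = \frac{1}{- \frac{12171}{2} + 923023} = \frac{1}{\frac{1833875}{2}} = \frac{2}{1833875}$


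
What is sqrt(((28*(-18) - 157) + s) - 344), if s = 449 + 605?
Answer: 7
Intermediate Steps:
s = 1054
sqrt(((28*(-18) - 157) + s) - 344) = sqrt(((28*(-18) - 157) + 1054) - 344) = sqrt(((-504 - 157) + 1054) - 344) = sqrt((-661 + 1054) - 344) = sqrt(393 - 344) = sqrt(49) = 7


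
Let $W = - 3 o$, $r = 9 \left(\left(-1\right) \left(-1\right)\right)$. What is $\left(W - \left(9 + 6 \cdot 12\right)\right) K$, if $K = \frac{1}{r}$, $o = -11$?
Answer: $- \frac{16}{3} \approx -5.3333$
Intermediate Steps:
$r = 9$ ($r = 9 \cdot 1 = 9$)
$W = 33$ ($W = \left(-3\right) \left(-11\right) = 33$)
$K = \frac{1}{9} \approx 0.11111$
$\left(W - \left(9 + 6 \cdot 12\right)\right) K = \left(33 - \left(9 + 6 \cdot 12\right)\right) \frac{1}{9} = \left(33 - \left(9 + 72\right)\right) \frac{1}{9} = \left(33 - 81\right) \frac{1}{9} = \left(-48\right) \frac{1}{9} = - \frac{16}{3}$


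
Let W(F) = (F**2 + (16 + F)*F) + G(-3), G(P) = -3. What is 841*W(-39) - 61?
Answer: 2030954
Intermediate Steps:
W(F) = -3 + F**2 + F*(16 + F) (W(F) = (F**2 + (16 + F)*F) - 3 = (F**2 + F*(16 + F)) - 3 = -3 + F**2 + F*(16 + F))
841*W(-39) - 61 = 841*(-3 + 2*(-39)**2 + 16*(-39)) - 61 = 841*(-3 + 2*1521 - 624) - 61 = 841*(-3 + 3042 - 624) - 61 = 841*2415 - 61 = 2031015 - 61 = 2030954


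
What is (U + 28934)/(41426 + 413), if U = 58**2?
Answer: 4614/5977 ≈ 0.77196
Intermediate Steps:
U = 3364
(U + 28934)/(41426 + 413) = (3364 + 28934)/(41426 + 413) = 32298/41839 = 32298*(1/41839) = 4614/5977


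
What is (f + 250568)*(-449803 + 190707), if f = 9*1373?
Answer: -68122815800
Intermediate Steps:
f = 12357
(f + 250568)*(-449803 + 190707) = (12357 + 250568)*(-449803 + 190707) = 262925*(-259096) = -68122815800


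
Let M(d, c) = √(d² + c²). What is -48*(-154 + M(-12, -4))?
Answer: 7392 - 192*√10 ≈ 6784.8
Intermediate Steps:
M(d, c) = √(c² + d²)
-48*(-154 + M(-12, -4)) = -48*(-154 + √((-4)² + (-12)²)) = -48*(-154 + √(16 + 144)) = -48*(-154 + √160) = -48*(-154 + 4*√10) = 7392 - 192*√10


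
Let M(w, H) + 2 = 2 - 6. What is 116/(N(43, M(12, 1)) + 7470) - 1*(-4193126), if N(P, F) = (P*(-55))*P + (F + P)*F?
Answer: 396028171206/94447 ≈ 4.1931e+6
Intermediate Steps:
M(w, H) = -6 (M(w, H) = -2 + (2 - 6) = -2 - 4 = -6)
N(P, F) = -55*P² + F*(F + P) (N(P, F) = (-55*P)*P + F*(F + P) = -55*P² + F*(F + P))
116/(N(43, M(12, 1)) + 7470) - 1*(-4193126) = 116/(((-6)² - 55*43² - 6*43) + 7470) - 1*(-4193126) = 116/((36 - 55*1849 - 258) + 7470) + 4193126 = 116/((36 - 101695 - 258) + 7470) + 4193126 = 116/(-101917 + 7470) + 4193126 = 116/(-94447) + 4193126 = 116*(-1/94447) + 4193126 = -116/94447 + 4193126 = 396028171206/94447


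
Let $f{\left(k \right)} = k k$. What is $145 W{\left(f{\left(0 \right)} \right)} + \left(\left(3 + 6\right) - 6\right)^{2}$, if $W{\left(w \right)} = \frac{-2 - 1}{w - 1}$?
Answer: $444$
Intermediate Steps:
$f{\left(k \right)} = k^{2}$
$W{\left(w \right)} = - \frac{3}{-1 + w}$
$145 W{\left(f{\left(0 \right)} \right)} + \left(\left(3 + 6\right) - 6\right)^{2} = 145 \left(- \frac{3}{-1 + 0^{2}}\right) + \left(\left(3 + 6\right) - 6\right)^{2} = 145 \left(- \frac{3}{-1 + 0}\right) + \left(9 - 6\right)^{2} = 145 \left(- \frac{3}{-1}\right) + 3^{2} = 145 \left(\left(-3\right) \left(-1\right)\right) + 9 = 145 \cdot 3 + 9 = 435 + 9 = 444$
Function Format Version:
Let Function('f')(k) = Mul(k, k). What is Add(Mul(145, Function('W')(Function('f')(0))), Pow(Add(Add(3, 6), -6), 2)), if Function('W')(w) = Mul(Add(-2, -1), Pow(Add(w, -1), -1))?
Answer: 444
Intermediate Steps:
Function('f')(k) = Pow(k, 2)
Function('W')(w) = Mul(-3, Pow(Add(-1, w), -1))
Add(Mul(145, Function('W')(Function('f')(0))), Pow(Add(Add(3, 6), -6), 2)) = Add(Mul(145, Mul(-3, Pow(Add(-1, Pow(0, 2)), -1))), Pow(Add(Add(3, 6), -6), 2)) = Add(Mul(145, Mul(-3, Pow(Add(-1, 0), -1))), Pow(Add(9, -6), 2)) = Add(Mul(145, Mul(-3, Pow(-1, -1))), Pow(3, 2)) = Add(Mul(145, Mul(-3, -1)), 9) = Add(Mul(145, 3), 9) = Add(435, 9) = 444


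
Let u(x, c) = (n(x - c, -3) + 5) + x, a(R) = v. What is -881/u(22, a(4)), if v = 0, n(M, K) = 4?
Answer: -881/31 ≈ -28.419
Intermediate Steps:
a(R) = 0
u(x, c) = 9 + x (u(x, c) = (4 + 5) + x = 9 + x)
-881/u(22, a(4)) = -881/(9 + 22) = -881/31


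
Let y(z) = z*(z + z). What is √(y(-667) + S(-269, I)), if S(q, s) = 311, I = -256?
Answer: √890089 ≈ 943.45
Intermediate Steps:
y(z) = 2*z² (y(z) = z*(2*z) = 2*z²)
√(y(-667) + S(-269, I)) = √(2*(-667)² + 311) = √(2*444889 + 311) = √(889778 + 311) = √890089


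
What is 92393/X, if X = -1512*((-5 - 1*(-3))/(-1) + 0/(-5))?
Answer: -13199/432 ≈ -30.553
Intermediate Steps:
X = -3024 (X = -1512*((-5 + 3)*(-1) + 0*(-1/5)) = -1512*(-2*(-1) + 0) = -1512*(2 + 0) = -1512*2 = -168*18 = -3024)
92393/X = 92393/(-3024) = 92393*(-1/3024) = -13199/432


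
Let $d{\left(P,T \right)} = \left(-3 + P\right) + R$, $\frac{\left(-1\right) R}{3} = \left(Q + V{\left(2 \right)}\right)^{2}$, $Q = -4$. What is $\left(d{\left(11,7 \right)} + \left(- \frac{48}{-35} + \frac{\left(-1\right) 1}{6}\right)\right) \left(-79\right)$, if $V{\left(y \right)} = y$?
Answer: $\frac{46373}{210} \approx 220.82$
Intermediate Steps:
$R = -12$ ($R = - 3 \left(-4 + 2\right)^{2} = - 3 \left(-2\right)^{2} = \left(-3\right) 4 = -12$)
$d{\left(P,T \right)} = -15 + P$ ($d{\left(P,T \right)} = \left(-3 + P\right) - 12 = -15 + P$)
$\left(d{\left(11,7 \right)} + \left(- \frac{48}{-35} + \frac{\left(-1\right) 1}{6}\right)\right) \left(-79\right) = \left(\left(-15 + 11\right) + \left(- \frac{48}{-35} + \frac{\left(-1\right) 1}{6}\right)\right) \left(-79\right) = \left(-4 - - \frac{253}{210}\right) \left(-79\right) = \left(-4 + \left(\frac{48}{35} - \frac{1}{6}\right)\right) \left(-79\right) = \left(-4 + \frac{253}{210}\right) \left(-79\right) = \left(- \frac{587}{210}\right) \left(-79\right) = \frac{46373}{210}$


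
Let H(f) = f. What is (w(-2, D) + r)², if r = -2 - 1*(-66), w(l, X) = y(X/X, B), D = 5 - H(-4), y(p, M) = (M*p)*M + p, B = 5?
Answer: 8100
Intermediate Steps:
y(p, M) = p + p*M² (y(p, M) = p*M² + p = p + p*M²)
D = 9 (D = 5 - 1*(-4) = 5 + 4 = 9)
w(l, X) = 26 (w(l, X) = (X/X)*(1 + 5²) = 1*(1 + 25) = 1*26 = 26)
r = 64 (r = -2 + 66 = 64)
(w(-2, D) + r)² = (26 + 64)² = 90² = 8100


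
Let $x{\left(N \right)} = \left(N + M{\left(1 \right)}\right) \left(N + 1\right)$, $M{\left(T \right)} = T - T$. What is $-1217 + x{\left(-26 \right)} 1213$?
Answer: $787233$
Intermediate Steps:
$M{\left(T \right)} = 0$
$x{\left(N \right)} = N \left(1 + N\right)$ ($x{\left(N \right)} = \left(N + 0\right) \left(N + 1\right) = N \left(1 + N\right)$)
$-1217 + x{\left(-26 \right)} 1213 = -1217 + - 26 \left(1 - 26\right) 1213 = -1217 + \left(-26\right) \left(-25\right) 1213 = -1217 + 650 \cdot 1213 = -1217 + 788450 = 787233$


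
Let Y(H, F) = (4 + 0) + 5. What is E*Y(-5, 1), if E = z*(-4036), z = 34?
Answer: -1235016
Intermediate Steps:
E = -137224 (E = 34*(-4036) = -137224)
Y(H, F) = 9 (Y(H, F) = 4 + 5 = 9)
E*Y(-5, 1) = -137224*9 = -1235016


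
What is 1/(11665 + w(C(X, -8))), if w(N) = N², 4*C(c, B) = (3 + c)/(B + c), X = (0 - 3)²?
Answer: 1/11674 ≈ 8.5660e-5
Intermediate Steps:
X = 9 (X = (-3)² = 9)
C(c, B) = (3 + c)/(4*(B + c)) (C(c, B) = ((3 + c)/(B + c))/4 = (3 + c)/(4*(B + c)))
1/(11665 + w(C(X, -8))) = 1/(11665 + ((3 + 9)/(4*(-8 + 9)))²) = 1/(11665 + ((¼)*12/1)²) = 1/(11665 + ((¼)*1*12)²) = 1/(11665 + 3²) = 1/(11665 + 9) = 1/11674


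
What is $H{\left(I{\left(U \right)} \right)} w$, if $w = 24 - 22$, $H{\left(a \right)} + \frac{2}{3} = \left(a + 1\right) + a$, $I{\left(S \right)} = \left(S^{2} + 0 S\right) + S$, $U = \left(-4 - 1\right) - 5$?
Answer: $\frac{1082}{3} \approx 360.67$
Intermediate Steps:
$U = -10$ ($U = -5 - 5 = -10$)
$I{\left(S \right)} = S + S^{2}$ ($I{\left(S \right)} = \left(S^{2} + 0\right) + S = S^{2} + S = S + S^{2}$)
$H{\left(a \right)} = \frac{1}{3} + 2 a$ ($H{\left(a \right)} = - \frac{2}{3} + \left(\left(a + 1\right) + a\right) = - \frac{2}{3} + \left(\left(1 + a\right) + a\right) = - \frac{2}{3} + \left(1 + 2 a\right) = \frac{1}{3} + 2 a$)
$w = 2$ ($w = 24 - 22 = 2$)
$H{\left(I{\left(U \right)} \right)} w = \left(\frac{1}{3} + 2 \left(- 10 \left(1 - 10\right)\right)\right) 2 = \left(\frac{1}{3} + 2 \left(\left(-10\right) \left(-9\right)\right)\right) 2 = \left(\frac{1}{3} + 2 \cdot 90\right) 2 = \left(\frac{1}{3} + 180\right) 2 = \frac{541}{3} \cdot 2 = \frac{1082}{3}$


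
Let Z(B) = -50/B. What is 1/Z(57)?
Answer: -57/50 ≈ -1.1400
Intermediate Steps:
1/Z(57) = 1/(-50/57) = -57/50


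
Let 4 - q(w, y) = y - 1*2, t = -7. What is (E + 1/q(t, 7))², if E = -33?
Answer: 1156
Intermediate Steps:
q(w, y) = 6 - y (q(w, y) = 4 - (y - 1*2) = 4 - (y - 2) = 4 - (-2 + y) = 4 + (2 - y) = 6 - y)
(E + 1/q(t, 7))² = (-33 + 1/(6 - 1*7))² = (-33 + 1/(6 - 7))² = (-33 + 1/(-1))² = (-33 - 1)² = (-34)² = 1156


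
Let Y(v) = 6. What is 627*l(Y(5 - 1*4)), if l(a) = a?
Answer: 3762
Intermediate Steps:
627*l(Y(5 - 1*4)) = 627*6 = 3762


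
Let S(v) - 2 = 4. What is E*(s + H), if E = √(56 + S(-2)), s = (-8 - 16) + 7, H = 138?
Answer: 121*√62 ≈ 952.75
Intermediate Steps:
s = -17 (s = -24 + 7 = -17)
S(v) = 6 (S(v) = 2 + 4 = 6)
E = √62 (E = √(56 + 6) = √62 ≈ 7.8740)
E*(s + H) = √62*(-17 + 138) = √62*121 = 121*√62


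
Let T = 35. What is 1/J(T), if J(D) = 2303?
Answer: 1/2303 ≈ 0.00043422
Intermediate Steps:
1/J(T) = 1/2303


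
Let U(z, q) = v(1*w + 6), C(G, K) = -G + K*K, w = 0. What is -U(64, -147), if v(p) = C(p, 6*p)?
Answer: -1290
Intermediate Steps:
C(G, K) = K² - G (C(G, K) = -G + K² = K² - G)
v(p) = -p + 36*p² (v(p) = (6*p)² - p = 36*p² - p = -p + 36*p²)
U(z, q) = 1290 (U(z, q) = (1*0 + 6)*(-1 + 36*(1*0 + 6)) = (0 + 6)*(-1 + 36*(0 + 6)) = 6*(-1 + 36*6) = 6*(-1 + 216) = 6*215 = 1290)
-U(64, -147) = -1*1290 = -1290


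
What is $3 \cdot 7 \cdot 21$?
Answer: $441$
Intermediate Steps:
$3 \cdot 7 \cdot 21 = 21 \cdot 21 = 441$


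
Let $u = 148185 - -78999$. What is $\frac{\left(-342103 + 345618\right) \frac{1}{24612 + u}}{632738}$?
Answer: $\frac{185}{8385310392} \approx 2.2062 \cdot 10^{-8}$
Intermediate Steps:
$u = 227184$ ($u = 148185 + 78999 = 227184$)
$\frac{\left(-342103 + 345618\right) \frac{1}{24612 + u}}{632738} = \frac{\left(-342103 + 345618\right) \frac{1}{24612 + 227184}}{632738} = \frac{3515}{251796} \cdot \frac{1}{632738} = \frac{185}{8385310392}$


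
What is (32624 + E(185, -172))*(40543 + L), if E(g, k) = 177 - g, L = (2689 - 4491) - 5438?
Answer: 1086210648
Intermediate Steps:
L = -7240 (L = -1802 - 5438 = -7240)
(32624 + E(185, -172))*(40543 + L) = (32624 + (177 - 1*185))*(40543 - 7240) = (32624 + (177 - 185))*33303 = (32624 - 8)*33303 = 32616*33303 = 1086210648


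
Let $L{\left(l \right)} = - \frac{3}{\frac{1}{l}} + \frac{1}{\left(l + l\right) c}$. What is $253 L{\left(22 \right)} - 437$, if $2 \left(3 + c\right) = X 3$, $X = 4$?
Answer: $- \frac{205597}{12} \approx -17133.0$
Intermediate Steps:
$c = 3$ ($c = -3 + \frac{4 \cdot 3}{2} = -3 + \frac{1}{2} \cdot 12 = -3 + 6 = 3$)
$L{\left(l \right)} = - 3 l + \frac{1}{6 l}$ ($L{\left(l \right)} = - \frac{3}{\frac{1}{l}} + \frac{1}{\left(l + l\right) 3} = - 3 l + \frac{1}{2 l} \frac{1}{3} = - 3 l + \frac{1}{6 l}$)
$253 L{\left(22 \right)} - 437 = 253 \left(\left(-3\right) 22 + \frac{1}{6 \cdot 22}\right) - 437 = 253 \left(-66 + \frac{1}{6} \cdot \frac{1}{22}\right) - 437 = 253 \left(-66 + \frac{1}{132}\right) - 437 = 253 \left(- \frac{8711}{132}\right) - 437 = - \frac{200353}{12} - 437 = - \frac{205597}{12}$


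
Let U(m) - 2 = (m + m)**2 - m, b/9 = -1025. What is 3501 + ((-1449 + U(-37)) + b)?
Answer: -1658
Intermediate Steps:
b = -9225 (b = 9*(-1025) = -9225)
U(m) = 2 - m + 4*m**2 (U(m) = 2 + ((m + m)**2 - m) = 2 + ((2*m)**2 - m) = 2 + (4*m**2 - m) = 2 + (-m + 4*m**2) = 2 - m + 4*m**2)
3501 + ((-1449 + U(-37)) + b) = 3501 + ((-1449 + (2 - 1*(-37) + 4*(-37)**2)) - 9225) = 3501 + ((-1449 + (2 + 37 + 4*1369)) - 9225) = 3501 + ((-1449 + (2 + 37 + 5476)) - 9225) = 3501 + ((-1449 + 5515) - 9225) = 3501 + (4066 - 9225) = 3501 - 5159 = -1658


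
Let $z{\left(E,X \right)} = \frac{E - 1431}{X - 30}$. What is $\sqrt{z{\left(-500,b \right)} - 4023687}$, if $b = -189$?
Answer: $\frac{7 i \sqrt{3938359782}}{219} \approx 2005.9 i$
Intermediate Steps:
$z{\left(E,X \right)} = \frac{-1431 + E}{-30 + X}$
$\sqrt{z{\left(-500,b \right)} - 4023687} = \sqrt{\frac{-1431 - 500}{-30 - 189} - 4023687} = \sqrt{\frac{1}{-219} \left(-1931\right) - 4023687} = \sqrt{\left(- \frac{1}{219}\right) \left(-1931\right) - 4023687} = \sqrt{\frac{1931}{219} - 4023687} = \sqrt{- \frac{881185522}{219}} = \frac{7 i \sqrt{3938359782}}{219}$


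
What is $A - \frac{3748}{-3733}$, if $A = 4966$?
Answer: $\frac{18541826}{3733} \approx 4967.0$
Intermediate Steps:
$A - \frac{3748}{-3733} = 4966 - \frac{3748}{-3733} = 4966 - - \frac{3748}{3733} = 4966 + \frac{3748}{3733} = \frac{18541826}{3733}$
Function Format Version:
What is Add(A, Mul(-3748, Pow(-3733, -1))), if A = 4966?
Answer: Rational(18541826, 3733) ≈ 4967.0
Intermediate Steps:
Add(A, Mul(-3748, Pow(-3733, -1))) = Add(4966, Mul(-3748, Pow(-3733, -1))) = Add(4966, Mul(-3748, Rational(-1, 3733))) = Add(4966, Rational(3748, 3733)) = Rational(18541826, 3733)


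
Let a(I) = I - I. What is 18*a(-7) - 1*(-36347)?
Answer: 36347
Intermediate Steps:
a(I) = 0
18*a(-7) - 1*(-36347) = 18*0 - 1*(-36347) = 0 + 36347 = 36347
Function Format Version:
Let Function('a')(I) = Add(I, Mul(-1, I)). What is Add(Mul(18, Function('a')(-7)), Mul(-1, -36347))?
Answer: 36347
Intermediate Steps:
Function('a')(I) = 0
Add(Mul(18, Function('a')(-7)), Mul(-1, -36347)) = Add(Mul(18, 0), Mul(-1, -36347)) = Add(0, 36347) = 36347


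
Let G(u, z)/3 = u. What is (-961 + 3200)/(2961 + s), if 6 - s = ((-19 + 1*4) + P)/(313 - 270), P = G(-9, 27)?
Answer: 43/57 ≈ 0.75439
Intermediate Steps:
G(u, z) = 3*u
P = -27 (P = 3*(-9) = -27)
s = 300/43 (s = 6 - ((-19 + 1*4) - 27)/(313 - 270) = 6 - ((-19 + 4) - 27)/43 = 6 - (-15 - 27)/43 = 6 - (-42)/43 = 6 - 1*(-42/43) = 6 + 42/43 = 300/43 ≈ 6.9767)
(-961 + 3200)/(2961 + s) = (-961 + 3200)/(2961 + 300/43) = 2239/(127623/43) = 2239*(43/127623) = 43/57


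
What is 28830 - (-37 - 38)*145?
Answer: 39705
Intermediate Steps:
28830 - (-37 - 38)*145 = 28830 - (-75)*145 = 28830 - 1*(-10875) = 28830 + 10875 = 39705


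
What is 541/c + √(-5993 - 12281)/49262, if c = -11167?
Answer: -541/11167 + I*√18274/49262 ≈ -0.048446 + 0.0027441*I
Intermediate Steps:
541/c + √(-5993 - 12281)/49262 = 541/(-11167) + √(-5993 - 12281)/49262 = 541*(-1/11167) + √(-18274)*(1/49262) = -541/11167 + (I*√18274)*(1/49262) = -541/11167 + I*√18274/49262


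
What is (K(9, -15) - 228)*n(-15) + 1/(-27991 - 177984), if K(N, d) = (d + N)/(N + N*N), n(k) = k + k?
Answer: 1409280949/205975 ≈ 6842.0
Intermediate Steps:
n(k) = 2*k
K(N, d) = (N + d)/(N + N²)
(K(9, -15) - 228)*n(-15) + 1/(-27991 - 177984) = ((9 - 15)/(9*(1 + 9)) - 228)*(2*(-15)) + 1/(-27991 - 177984) = ((⅑)*(-6)/10 - 228)*(-30) + 1/(-205975) = ((⅑)*(⅒)*(-6) - 228)*(-30) - 1/205975 = (-1/15 - 228)*(-30) - 1/205975 = -3421/15*(-30) - 1/205975 = 6842 - 1/205975 = 1409280949/205975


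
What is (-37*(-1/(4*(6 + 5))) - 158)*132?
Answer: -20745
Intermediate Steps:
(-37*(-1/(4*(6 + 5))) - 158)*132 = (-37/((-4*11)) - 158)*132 = (-37/(-44) - 158)*132 = (-37*(-1/44) - 158)*132 = (37/44 - 158)*132 = -6915/44*132 = -20745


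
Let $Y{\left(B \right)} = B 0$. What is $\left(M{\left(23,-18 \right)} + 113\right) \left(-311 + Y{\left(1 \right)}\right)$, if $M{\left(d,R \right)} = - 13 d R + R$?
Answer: $-1703347$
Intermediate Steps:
$M{\left(d,R \right)} = R - 13 R d$ ($M{\left(d,R \right)} = - 13 R d + R = R - 13 R d$)
$Y{\left(B \right)} = 0$
$\left(M{\left(23,-18 \right)} + 113\right) \left(-311 + Y{\left(1 \right)}\right) = \left(- 18 \left(1 - 299\right) + 113\right) \left(-311 + 0\right) = \left(- 18 \left(1 - 299\right) + 113\right) \left(-311\right) = \left(\left(-18\right) \left(-298\right) + 113\right) \left(-311\right) = \left(5364 + 113\right) \left(-311\right) = 5477 \left(-311\right) = -1703347$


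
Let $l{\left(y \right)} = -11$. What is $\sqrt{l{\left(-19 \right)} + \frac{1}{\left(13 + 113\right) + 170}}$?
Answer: $\frac{i \sqrt{240870}}{148} \approx 3.3161 i$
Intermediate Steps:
$\sqrt{l{\left(-19 \right)} + \frac{1}{\left(13 + 113\right) + 170}} = \sqrt{-11 + \frac{1}{\left(13 + 113\right) + 170}} = \sqrt{-11 + \frac{1}{126 + 170}} = \sqrt{-11 + \frac{1}{296}} = \sqrt{- \frac{3255}{296}} = \frac{i \sqrt{240870}}{148}$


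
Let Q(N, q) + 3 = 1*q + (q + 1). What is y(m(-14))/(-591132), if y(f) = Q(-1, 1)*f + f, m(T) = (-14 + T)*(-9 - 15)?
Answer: -56/49261 ≈ -0.0011368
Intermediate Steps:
m(T) = 336 - 24*T (m(T) = (-14 + T)*(-24) = 336 - 24*T)
Q(N, q) = -2 + 2*q (Q(N, q) = -3 + (1*q + (q + 1)) = -3 + (q + (1 + q)) = -3 + (1 + 2*q) = -2 + 2*q)
y(f) = f (y(f) = (-2 + 2*1)*f + f = (-2 + 2)*f + f = 0*f + f = 0 + f = f)
y(m(-14))/(-591132) = (336 - 24*(-14))/(-591132) = (336 + 336)*(-1/591132) = 672*(-1/591132) = -56/49261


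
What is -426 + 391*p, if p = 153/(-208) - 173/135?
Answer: -34107929/28080 ≈ -1214.7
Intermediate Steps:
p = -56639/28080 (p = 153*(-1/208) - 173*1/135 = -153/208 - 173/135 = -56639/28080 ≈ -2.0171)
-426 + 391*p = -426 + 391*(-56639/28080) = -426 - 22145849/28080 = -34107929/28080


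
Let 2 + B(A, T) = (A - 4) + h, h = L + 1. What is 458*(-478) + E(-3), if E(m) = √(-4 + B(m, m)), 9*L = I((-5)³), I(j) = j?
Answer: -218924 + I*√233/3 ≈ -2.1892e+5 + 5.0881*I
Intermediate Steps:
L = -125/9 (L = (⅑)*(-5)³ = (⅑)*(-125) = -125/9 ≈ -13.889)
h = -116/9 (h = -125/9 + 1 = -116/9 ≈ -12.889)
B(A, T) = -170/9 + A (B(A, T) = -2 + ((A - 4) - 116/9) = -2 + ((-4 + A) - 116/9) = -2 + (-152/9 + A) = -170/9 + A)
E(m) = √(-206/9 + m) (E(m) = √(-4 + (-170/9 + m)) = √(-206/9 + m))
458*(-478) + E(-3) = 458*(-478) + √(-206 + 9*(-3))/3 = -218924 + √(-206 - 27)/3 = -218924 + √(-233)/3 = -218924 + (I*√233)/3 = -218924 + I*√233/3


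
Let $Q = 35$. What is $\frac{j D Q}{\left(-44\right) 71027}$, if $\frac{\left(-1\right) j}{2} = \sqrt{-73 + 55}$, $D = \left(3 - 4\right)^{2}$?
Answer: $\frac{105 i \sqrt{2}}{1562594} \approx 9.5029 \cdot 10^{-5} i$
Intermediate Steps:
$D = 1$ ($D = \left(-1\right)^{2} = 1$)
$j = - 6 i \sqrt{2}$ ($j = - 2 \sqrt{-73 + 55} = - 2 \sqrt{-18} = - 2 \cdot 3 i \sqrt{2} = - 6 i \sqrt{2} \approx - 8.4853 i$)
$\frac{j D Q}{\left(-44\right) 71027} = \frac{- 6 i \sqrt{2} \cdot 1 \cdot 35}{\left(-44\right) 71027} = \frac{- 6 i \sqrt{2} \cdot 35}{-3125188} = - 210 i \sqrt{2} \left(- \frac{1}{3125188}\right) = \frac{105 i \sqrt{2}}{1562594}$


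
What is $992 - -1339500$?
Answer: $1340492$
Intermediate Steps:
$992 - -1339500 = 992 + 1339500 = 1340492$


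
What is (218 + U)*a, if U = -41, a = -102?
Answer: -18054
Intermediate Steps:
(218 + U)*a = (218 - 41)*(-102) = 177*(-102) = -18054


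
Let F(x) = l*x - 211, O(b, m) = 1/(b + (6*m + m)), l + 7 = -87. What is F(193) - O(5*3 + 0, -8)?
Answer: -752472/41 ≈ -18353.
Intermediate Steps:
l = -94 (l = -7 - 87 = -94)
O(b, m) = 1/(b + 7*m)
F(x) = -211 - 94*x (F(x) = -94*x - 211 = -211 - 94*x)
F(193) - O(5*3 + 0, -8) = (-211 - 94*193) - 1/((5*3 + 0) + 7*(-8)) = (-211 - 18142) - 1/((15 + 0) - 56) = -18353 - 1/(15 - 56) = -18353 - 1/(-41) = -18353 - 1*(-1/41) = -18353 + 1/41 = -752472/41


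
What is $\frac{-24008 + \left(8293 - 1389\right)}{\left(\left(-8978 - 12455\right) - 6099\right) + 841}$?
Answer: $\frac{17104}{26691} \approx 0.64081$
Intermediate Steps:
$\frac{-24008 + \left(8293 - 1389\right)}{\left(\left(-8978 - 12455\right) - 6099\right) + 841} = \frac{-24008 + 6904}{\left(-21433 - 6099\right) + 841} = - \frac{17104}{-27532 + 841} = - \frac{17104}{-26691} = \left(-17104\right) \left(- \frac{1}{26691}\right) = \frac{17104}{26691}$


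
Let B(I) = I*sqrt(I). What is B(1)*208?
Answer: 208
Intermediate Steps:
B(I) = I**(3/2)
B(1)*208 = 1**(3/2)*208 = 1*208 = 208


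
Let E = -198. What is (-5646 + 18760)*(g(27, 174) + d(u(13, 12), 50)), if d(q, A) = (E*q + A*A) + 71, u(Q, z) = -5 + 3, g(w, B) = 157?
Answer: 40968136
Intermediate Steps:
u(Q, z) = -2
d(q, A) = 71 + A**2 - 198*q (d(q, A) = (-198*q + A*A) + 71 = (-198*q + A**2) + 71 = (A**2 - 198*q) + 71 = 71 + A**2 - 198*q)
(-5646 + 18760)*(g(27, 174) + d(u(13, 12), 50)) = (-5646 + 18760)*(157 + (71 + 50**2 - 198*(-2))) = 13114*(157 + (71 + 2500 + 396)) = 13114*(157 + 2967) = 13114*3124 = 40968136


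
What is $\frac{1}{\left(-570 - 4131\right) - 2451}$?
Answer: $- \frac{1}{7152} \approx -0.00013982$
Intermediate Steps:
$\frac{1}{\left(-570 - 4131\right) - 2451} = \frac{1}{-4701 - 2451} = \frac{1}{-7152} = - \frac{1}{7152}$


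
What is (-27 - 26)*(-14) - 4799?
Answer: -4057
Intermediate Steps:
(-27 - 26)*(-14) - 4799 = -53*(-14) - 4799 = 742 - 4799 = -4057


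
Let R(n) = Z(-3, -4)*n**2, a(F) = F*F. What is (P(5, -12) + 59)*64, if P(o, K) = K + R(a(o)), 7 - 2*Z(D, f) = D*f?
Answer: -96992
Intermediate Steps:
a(F) = F**2
Z(D, f) = 7/2 - D*f/2
R(n) = -5*n**2/2 (R(n) = (7/2 - 1/2*(-3)*(-4))*n**2 = (7/2 - 6)*n**2 = -5*n**2/2)
P(o, K) = K - 5*o**4/2
(P(5, -12) + 59)*64 = ((-12 - 5/2*5**4) + 59)*64 = ((-12 - 5/2*625) + 59)*64 = ((-12 - 3125/2) + 59)*64 = (-3149/2 + 59)*64 = -3031/2*64 = -96992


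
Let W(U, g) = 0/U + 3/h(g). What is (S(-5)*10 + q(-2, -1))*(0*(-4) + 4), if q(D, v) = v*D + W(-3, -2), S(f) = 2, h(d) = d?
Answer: 82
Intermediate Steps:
W(U, g) = 3/g (W(U, g) = 0/U + 3/g = 0 + 3/g = 3/g)
q(D, v) = -3/2 + D*v (q(D, v) = v*D + 3/(-2) = D*v + 3*(-½) = D*v - 3/2 = -3/2 + D*v)
(S(-5)*10 + q(-2, -1))*(0*(-4) + 4) = (2*10 + (-3/2 - 2*(-1)))*(0*(-4) + 4) = (20 + (-3/2 + 2))*(0 + 4) = (20 + ½)*4 = (41/2)*4 = 82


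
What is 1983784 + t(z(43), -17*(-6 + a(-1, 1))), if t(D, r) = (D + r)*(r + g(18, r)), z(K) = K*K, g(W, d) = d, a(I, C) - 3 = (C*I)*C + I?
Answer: 2312564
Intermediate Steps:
a(I, C) = 3 + I + I*C² (a(I, C) = 3 + ((C*I)*C + I) = 3 + (I*C² + I) = 3 + (I + I*C²) = 3 + I + I*C²)
z(K) = K²
t(D, r) = 2*r*(D + r) (t(D, r) = (D + r)*(r + r) = (D + r)*(2*r) = 2*r*(D + r))
1983784 + t(z(43), -17*(-6 + a(-1, 1))) = 1983784 + 2*(-17*(-6 + (3 - 1 - 1*1²)))*(43² - 17*(-6 + (3 - 1 - 1*1²))) = 1983784 + 2*(-17*(-6 + (3 - 1 - 1*1)))*(1849 - 17*(-6 + (3 - 1 - 1*1))) = 1983784 + 2*(-17*(-6 + (3 - 1 - 1)))*(1849 - 17*(-6 + (3 - 1 - 1))) = 1983784 + 2*(-17*(-6 + 1))*(1849 - 17*(-6 + 1)) = 1983784 + 2*(-17*(-5))*(1849 - 17*(-5)) = 1983784 + 2*85*(1849 + 85) = 1983784 + 2*85*1934 = 1983784 + 328780 = 2312564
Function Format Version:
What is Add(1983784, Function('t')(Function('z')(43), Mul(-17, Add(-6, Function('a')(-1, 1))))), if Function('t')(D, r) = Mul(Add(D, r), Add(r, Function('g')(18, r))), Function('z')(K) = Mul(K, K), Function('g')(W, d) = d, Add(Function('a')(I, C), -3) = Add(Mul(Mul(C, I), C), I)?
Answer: 2312564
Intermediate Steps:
Function('a')(I, C) = Add(3, I, Mul(I, Pow(C, 2))) (Function('a')(I, C) = Add(3, Add(Mul(Mul(C, I), C), I)) = Add(3, Add(Mul(I, Pow(C, 2)), I)) = Add(3, Add(I, Mul(I, Pow(C, 2)))) = Add(3, I, Mul(I, Pow(C, 2))))
Function('z')(K) = Pow(K, 2)
Function('t')(D, r) = Mul(2, r, Add(D, r)) (Function('t')(D, r) = Mul(Add(D, r), Add(r, r)) = Mul(Add(D, r), Mul(2, r)) = Mul(2, r, Add(D, r)))
Add(1983784, Function('t')(Function('z')(43), Mul(-17, Add(-6, Function('a')(-1, 1))))) = Add(1983784, Mul(2, Mul(-17, Add(-6, Add(3, -1, Mul(-1, Pow(1, 2))))), Add(Pow(43, 2), Mul(-17, Add(-6, Add(3, -1, Mul(-1, Pow(1, 2)))))))) = Add(1983784, Mul(2, Mul(-17, Add(-6, Add(3, -1, Mul(-1, 1)))), Add(1849, Mul(-17, Add(-6, Add(3, -1, Mul(-1, 1))))))) = Add(1983784, Mul(2, Mul(-17, Add(-6, Add(3, -1, -1))), Add(1849, Mul(-17, Add(-6, Add(3, -1, -1)))))) = Add(1983784, Mul(2, Mul(-17, Add(-6, 1)), Add(1849, Mul(-17, Add(-6, 1))))) = Add(1983784, Mul(2, Mul(-17, -5), Add(1849, Mul(-17, -5)))) = Add(1983784, Mul(2, 85, Add(1849, 85))) = Add(1983784, Mul(2, 85, 1934)) = Add(1983784, 328780) = 2312564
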